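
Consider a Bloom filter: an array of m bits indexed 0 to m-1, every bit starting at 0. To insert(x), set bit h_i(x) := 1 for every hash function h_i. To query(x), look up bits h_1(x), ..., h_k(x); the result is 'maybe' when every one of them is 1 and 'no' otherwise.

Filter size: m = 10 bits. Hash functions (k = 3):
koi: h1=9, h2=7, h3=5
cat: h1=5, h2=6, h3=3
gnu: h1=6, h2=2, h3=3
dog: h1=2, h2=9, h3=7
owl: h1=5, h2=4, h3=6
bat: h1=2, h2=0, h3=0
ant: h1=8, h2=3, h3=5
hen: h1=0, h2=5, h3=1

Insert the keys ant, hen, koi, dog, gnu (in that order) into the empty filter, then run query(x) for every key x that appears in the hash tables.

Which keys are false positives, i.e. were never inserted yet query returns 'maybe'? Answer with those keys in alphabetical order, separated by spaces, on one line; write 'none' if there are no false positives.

Answer: bat cat

Derivation:
Start: bits=0000000000
After insert 'ant': sets bits 3 5 8 -> bits=0001010010
After insert 'hen': sets bits 0 1 5 -> bits=1101010010
After insert 'koi': sets bits 5 7 9 -> bits=1101010111
After insert 'dog': sets bits 2 7 9 -> bits=1111010111
After insert 'gnu': sets bits 2 3 6 -> bits=1111011111
Not inserted: bat cat owl — query each against bits=1111011111:
query bat: checks bit0=1, bit2=1 (all 1) -> maybe => FALSE POSITIVE
query cat: checks bit3=1, bit5=1, bit6=1 (all 1) -> maybe => FALSE POSITIVE
query owl: checks bit4=0, bit5=1, bit6=1 (has a 0) -> no => not a false positive
False positives (alphabetical): bat cat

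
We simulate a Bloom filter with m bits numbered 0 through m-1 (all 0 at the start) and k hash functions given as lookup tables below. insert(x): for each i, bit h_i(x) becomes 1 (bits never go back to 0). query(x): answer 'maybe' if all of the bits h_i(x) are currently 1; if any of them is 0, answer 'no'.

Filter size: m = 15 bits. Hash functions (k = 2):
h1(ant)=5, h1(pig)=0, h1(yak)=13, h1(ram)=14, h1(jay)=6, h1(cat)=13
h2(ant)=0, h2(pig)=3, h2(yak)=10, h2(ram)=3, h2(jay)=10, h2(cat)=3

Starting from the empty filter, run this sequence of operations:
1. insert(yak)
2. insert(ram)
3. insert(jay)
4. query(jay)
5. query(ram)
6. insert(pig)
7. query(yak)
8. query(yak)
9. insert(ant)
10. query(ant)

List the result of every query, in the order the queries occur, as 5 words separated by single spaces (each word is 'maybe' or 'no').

Start: bits=000000000000000
Op 1: insert yak -> sets bits 10 13 -> bits=000000000010010
Op 2: insert ram -> sets bits 3 14 -> bits=000100000010011
Op 3: insert jay -> sets bits 6 10 -> bits=000100100010011
Op 4: query jay -> checks bit6=1, bit10=1 (all 1) -> maybe
Op 5: query ram -> checks bit3=1, bit14=1 (all 1) -> maybe
Op 6: insert pig -> sets bits 0 3 -> bits=100100100010011
Op 7: query yak -> checks bit10=1, bit13=1 (all 1) -> maybe
Op 8: query yak -> checks bit10=1, bit13=1 (all 1) -> maybe
Op 9: insert ant -> sets bits 0 5 -> bits=100101100010011
Op 10: query ant -> checks bit0=1, bit5=1 (all 1) -> maybe
Query results in order: maybe maybe maybe maybe maybe

Answer: maybe maybe maybe maybe maybe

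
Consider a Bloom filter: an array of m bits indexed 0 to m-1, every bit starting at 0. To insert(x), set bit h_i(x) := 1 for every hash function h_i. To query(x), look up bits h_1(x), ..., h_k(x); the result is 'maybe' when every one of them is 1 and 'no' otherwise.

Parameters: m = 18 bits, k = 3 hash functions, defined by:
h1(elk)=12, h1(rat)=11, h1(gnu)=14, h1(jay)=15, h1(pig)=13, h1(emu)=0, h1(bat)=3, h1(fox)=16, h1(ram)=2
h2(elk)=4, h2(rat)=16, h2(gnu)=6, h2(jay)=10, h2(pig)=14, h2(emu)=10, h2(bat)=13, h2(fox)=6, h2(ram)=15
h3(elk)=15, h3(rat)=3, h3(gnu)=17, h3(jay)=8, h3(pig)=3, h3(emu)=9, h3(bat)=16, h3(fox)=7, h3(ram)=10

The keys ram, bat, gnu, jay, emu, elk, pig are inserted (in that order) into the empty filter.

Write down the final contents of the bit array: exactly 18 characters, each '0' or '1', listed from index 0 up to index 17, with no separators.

Start: bits=000000000000000000
After insert 'ram': sets bits 2 10 15 -> bits=001000000010000100
After insert 'bat': sets bits 3 13 16 -> bits=001100000010010110
After insert 'gnu': sets bits 6 14 17 -> bits=001100100010011111
After insert 'jay': sets bits 8 10 15 -> bits=001100101010011111
After insert 'emu': sets bits 0 9 10 -> bits=101100101110011111
After insert 'elk': sets bits 4 12 15 -> bits=101110101110111111
After insert 'pig': sets bits 3 13 14 -> bits=101110101110111111

Answer: 101110101110111111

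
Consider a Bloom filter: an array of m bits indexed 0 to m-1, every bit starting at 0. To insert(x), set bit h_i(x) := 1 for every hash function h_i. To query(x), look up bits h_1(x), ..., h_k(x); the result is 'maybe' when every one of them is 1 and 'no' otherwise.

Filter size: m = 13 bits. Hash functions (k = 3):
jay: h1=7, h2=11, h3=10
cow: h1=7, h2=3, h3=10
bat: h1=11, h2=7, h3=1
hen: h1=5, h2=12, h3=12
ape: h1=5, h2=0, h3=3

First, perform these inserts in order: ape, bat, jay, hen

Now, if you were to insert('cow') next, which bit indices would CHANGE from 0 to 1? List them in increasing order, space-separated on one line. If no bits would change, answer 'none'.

Start: bits=0000000000000
After insert 'ape': sets bits 0 3 5 -> bits=1001010000000
After insert 'bat': sets bits 1 7 11 -> bits=1101010100010
After insert 'jay': sets bits 7 10 11 -> bits=1101010100110
After insert 'hen': sets bits 5 12 -> bits=1101010100111
insert 'cow' would touch bits 3 7 10; currently bit3=1, bit7=1, bit10=1
Bits that are 0 among those (would change 0->1): none

Answer: none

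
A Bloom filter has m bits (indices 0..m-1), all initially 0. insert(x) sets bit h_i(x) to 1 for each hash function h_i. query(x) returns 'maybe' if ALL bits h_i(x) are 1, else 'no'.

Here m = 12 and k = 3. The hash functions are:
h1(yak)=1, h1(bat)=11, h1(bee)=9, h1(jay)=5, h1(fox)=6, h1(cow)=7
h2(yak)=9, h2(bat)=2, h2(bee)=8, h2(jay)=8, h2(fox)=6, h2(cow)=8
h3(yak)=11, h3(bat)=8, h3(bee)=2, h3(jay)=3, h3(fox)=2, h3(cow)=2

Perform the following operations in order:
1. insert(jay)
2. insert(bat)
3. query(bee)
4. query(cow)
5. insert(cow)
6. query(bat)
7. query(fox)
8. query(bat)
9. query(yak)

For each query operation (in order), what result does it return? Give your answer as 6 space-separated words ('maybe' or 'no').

Start: bits=000000000000
Op 1: insert jay -> sets bits 3 5 8 -> bits=000101001000
Op 2: insert bat -> sets bits 2 8 11 -> bits=001101001001
Op 3: query bee -> checks bit2=1, bit8=1, bit9=0 (has a 0) -> no
Op 4: query cow -> checks bit2=1, bit7=0, bit8=1 (has a 0) -> no
Op 5: insert cow -> sets bits 2 7 8 -> bits=001101011001
Op 6: query bat -> checks bit2=1, bit8=1, bit11=1 (all 1) -> maybe
Op 7: query fox -> checks bit2=1, bit6=0 (has a 0) -> no
Op 8: query bat -> checks bit2=1, bit8=1, bit11=1 (all 1) -> maybe
Op 9: query yak -> checks bit1=0, bit9=0, bit11=1 (has a 0) -> no
Query results in order: no no maybe no maybe no

Answer: no no maybe no maybe no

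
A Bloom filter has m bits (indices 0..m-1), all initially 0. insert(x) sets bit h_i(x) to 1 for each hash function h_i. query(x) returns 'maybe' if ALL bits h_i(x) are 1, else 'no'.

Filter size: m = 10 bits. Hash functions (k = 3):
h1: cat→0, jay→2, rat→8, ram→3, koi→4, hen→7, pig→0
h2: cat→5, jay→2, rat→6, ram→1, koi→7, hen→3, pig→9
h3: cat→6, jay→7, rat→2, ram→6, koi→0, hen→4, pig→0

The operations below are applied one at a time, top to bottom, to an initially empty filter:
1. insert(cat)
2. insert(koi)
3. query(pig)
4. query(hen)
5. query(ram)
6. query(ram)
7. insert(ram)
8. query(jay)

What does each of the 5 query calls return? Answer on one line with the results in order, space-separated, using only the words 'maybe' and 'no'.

Answer: no no no no no

Derivation:
Start: bits=0000000000
Op 1: insert cat -> sets bits 0 5 6 -> bits=1000011000
Op 2: insert koi -> sets bits 0 4 7 -> bits=1000111100
Op 3: query pig -> checks bit0=1, bit9=0 (has a 0) -> no
Op 4: query hen -> checks bit3=0, bit4=1, bit7=1 (has a 0) -> no
Op 5: query ram -> checks bit1=0, bit3=0, bit6=1 (has a 0) -> no
Op 6: query ram -> checks bit1=0, bit3=0, bit6=1 (has a 0) -> no
Op 7: insert ram -> sets bits 1 3 6 -> bits=1101111100
Op 8: query jay -> checks bit2=0, bit7=1 (has a 0) -> no
Query results in order: no no no no no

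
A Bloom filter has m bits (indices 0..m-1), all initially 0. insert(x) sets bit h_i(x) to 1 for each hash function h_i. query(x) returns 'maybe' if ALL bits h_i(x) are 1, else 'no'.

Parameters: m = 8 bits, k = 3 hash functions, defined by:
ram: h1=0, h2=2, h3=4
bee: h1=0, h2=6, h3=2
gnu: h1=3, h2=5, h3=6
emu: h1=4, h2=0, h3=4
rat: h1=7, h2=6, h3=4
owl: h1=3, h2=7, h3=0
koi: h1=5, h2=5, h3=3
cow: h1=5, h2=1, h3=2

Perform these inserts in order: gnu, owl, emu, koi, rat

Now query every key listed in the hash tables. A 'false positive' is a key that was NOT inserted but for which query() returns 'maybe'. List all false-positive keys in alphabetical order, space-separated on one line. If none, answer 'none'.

Start: bits=00000000
After insert 'gnu': sets bits 3 5 6 -> bits=00010110
After insert 'owl': sets bits 0 3 7 -> bits=10010111
After insert 'emu': sets bits 0 4 -> bits=10011111
After insert 'koi': sets bits 3 5 -> bits=10011111
After insert 'rat': sets bits 4 6 7 -> bits=10011111
Not inserted: bee cow ram — query each against bits=10011111:
query bee: checks bit0=1, bit2=0, bit6=1 (has a 0) -> no => not a false positive
query cow: checks bit1=0, bit2=0, bit5=1 (has a 0) -> no => not a false positive
query ram: checks bit0=1, bit2=0, bit4=1 (has a 0) -> no => not a false positive
False positives (alphabetical): none

Answer: none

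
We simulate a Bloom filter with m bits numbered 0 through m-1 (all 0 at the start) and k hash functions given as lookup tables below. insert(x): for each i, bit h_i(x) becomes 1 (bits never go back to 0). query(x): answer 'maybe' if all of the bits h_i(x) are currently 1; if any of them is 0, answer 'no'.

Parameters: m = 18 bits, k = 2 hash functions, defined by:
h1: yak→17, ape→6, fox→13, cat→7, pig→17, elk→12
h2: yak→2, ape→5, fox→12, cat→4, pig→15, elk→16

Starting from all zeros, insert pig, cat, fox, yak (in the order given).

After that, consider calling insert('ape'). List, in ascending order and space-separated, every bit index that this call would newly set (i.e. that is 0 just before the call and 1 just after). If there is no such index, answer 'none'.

Start: bits=000000000000000000
After insert 'pig': sets bits 15 17 -> bits=000000000000000101
After insert 'cat': sets bits 4 7 -> bits=000010010000000101
After insert 'fox': sets bits 12 13 -> bits=000010010000110101
After insert 'yak': sets bits 2 17 -> bits=001010010000110101
insert 'ape' would touch bits 5 6; currently bit5=0, bit6=0
Bits that are 0 among those (would change 0->1): 5 6

Answer: 5 6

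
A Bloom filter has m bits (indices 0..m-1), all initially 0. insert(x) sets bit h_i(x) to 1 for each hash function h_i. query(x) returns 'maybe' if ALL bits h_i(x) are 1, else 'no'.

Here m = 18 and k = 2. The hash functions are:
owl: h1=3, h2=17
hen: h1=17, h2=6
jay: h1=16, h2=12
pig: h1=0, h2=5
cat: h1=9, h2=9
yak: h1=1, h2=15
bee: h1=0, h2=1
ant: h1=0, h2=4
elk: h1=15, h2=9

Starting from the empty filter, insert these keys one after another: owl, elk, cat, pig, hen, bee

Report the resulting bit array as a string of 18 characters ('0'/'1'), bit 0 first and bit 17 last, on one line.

Answer: 110101100100000101

Derivation:
Start: bits=000000000000000000
After insert 'owl': sets bits 3 17 -> bits=000100000000000001
After insert 'elk': sets bits 9 15 -> bits=000100000100000101
After insert 'cat': sets bits 9 -> bits=000100000100000101
After insert 'pig': sets bits 0 5 -> bits=100101000100000101
After insert 'hen': sets bits 6 17 -> bits=100101100100000101
After insert 'bee': sets bits 0 1 -> bits=110101100100000101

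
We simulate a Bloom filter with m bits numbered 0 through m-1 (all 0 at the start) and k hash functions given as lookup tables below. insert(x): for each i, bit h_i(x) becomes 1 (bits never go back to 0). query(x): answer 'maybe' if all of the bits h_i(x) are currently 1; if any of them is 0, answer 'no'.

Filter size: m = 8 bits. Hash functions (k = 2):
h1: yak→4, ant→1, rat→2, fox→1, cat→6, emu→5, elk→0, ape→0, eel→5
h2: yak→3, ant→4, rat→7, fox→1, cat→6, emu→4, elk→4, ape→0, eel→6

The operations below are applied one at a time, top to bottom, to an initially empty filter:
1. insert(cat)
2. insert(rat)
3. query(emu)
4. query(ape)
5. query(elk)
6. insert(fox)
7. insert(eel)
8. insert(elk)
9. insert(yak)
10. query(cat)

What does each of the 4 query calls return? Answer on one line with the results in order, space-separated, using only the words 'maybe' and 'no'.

Answer: no no no maybe

Derivation:
Start: bits=00000000
Op 1: insert cat -> sets bits 6 -> bits=00000010
Op 2: insert rat -> sets bits 2 7 -> bits=00100011
Op 3: query emu -> checks bit4=0, bit5=0 (has a 0) -> no
Op 4: query ape -> checks bit0=0 (has a 0) -> no
Op 5: query elk -> checks bit0=0, bit4=0 (has a 0) -> no
Op 6: insert fox -> sets bits 1 -> bits=01100011
Op 7: insert eel -> sets bits 5 6 -> bits=01100111
Op 8: insert elk -> sets bits 0 4 -> bits=11101111
Op 9: insert yak -> sets bits 3 4 -> bits=11111111
Op 10: query cat -> checks bit6=1 (all 1) -> maybe
Query results in order: no no no maybe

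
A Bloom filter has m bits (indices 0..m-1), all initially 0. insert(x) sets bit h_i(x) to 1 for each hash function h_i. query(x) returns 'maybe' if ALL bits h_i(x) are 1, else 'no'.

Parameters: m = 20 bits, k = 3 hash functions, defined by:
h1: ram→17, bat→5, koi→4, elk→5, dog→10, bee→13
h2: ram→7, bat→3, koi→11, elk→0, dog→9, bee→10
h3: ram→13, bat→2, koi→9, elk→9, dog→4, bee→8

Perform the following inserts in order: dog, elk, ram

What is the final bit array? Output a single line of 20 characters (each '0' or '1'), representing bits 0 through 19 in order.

Start: bits=00000000000000000000
After insert 'dog': sets bits 4 9 10 -> bits=00001000011000000000
After insert 'elk': sets bits 0 5 9 -> bits=10001100011000000000
After insert 'ram': sets bits 7 13 17 -> bits=10001101011001000100

Answer: 10001101011001000100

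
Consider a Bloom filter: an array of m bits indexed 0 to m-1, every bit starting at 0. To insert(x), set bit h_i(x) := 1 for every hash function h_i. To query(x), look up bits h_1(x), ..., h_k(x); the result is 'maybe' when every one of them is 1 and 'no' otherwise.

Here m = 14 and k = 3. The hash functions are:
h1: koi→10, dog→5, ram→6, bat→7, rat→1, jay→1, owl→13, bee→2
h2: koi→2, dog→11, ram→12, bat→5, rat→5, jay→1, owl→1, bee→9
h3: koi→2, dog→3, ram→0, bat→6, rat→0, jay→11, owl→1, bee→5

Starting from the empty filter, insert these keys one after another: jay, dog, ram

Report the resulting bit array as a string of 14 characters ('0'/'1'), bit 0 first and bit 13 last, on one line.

Start: bits=00000000000000
After insert 'jay': sets bits 1 11 -> bits=01000000000100
After insert 'dog': sets bits 3 5 11 -> bits=01010100000100
After insert 'ram': sets bits 0 6 12 -> bits=11010110000110

Answer: 11010110000110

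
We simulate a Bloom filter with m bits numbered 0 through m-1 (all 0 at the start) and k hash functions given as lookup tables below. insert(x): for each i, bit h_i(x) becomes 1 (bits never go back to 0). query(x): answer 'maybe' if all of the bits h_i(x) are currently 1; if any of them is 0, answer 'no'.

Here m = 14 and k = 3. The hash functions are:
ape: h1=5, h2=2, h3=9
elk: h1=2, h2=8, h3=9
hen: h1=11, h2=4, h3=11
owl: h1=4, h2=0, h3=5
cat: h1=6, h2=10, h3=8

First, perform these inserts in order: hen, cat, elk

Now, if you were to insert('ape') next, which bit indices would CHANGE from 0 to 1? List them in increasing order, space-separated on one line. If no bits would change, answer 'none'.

Start: bits=00000000000000
After insert 'hen': sets bits 4 11 -> bits=00001000000100
After insert 'cat': sets bits 6 8 10 -> bits=00001010101100
After insert 'elk': sets bits 2 8 9 -> bits=00101010111100
insert 'ape' would touch bits 2 5 9; currently bit2=1, bit5=0, bit9=1
Bits that are 0 among those (would change 0->1): 5

Answer: 5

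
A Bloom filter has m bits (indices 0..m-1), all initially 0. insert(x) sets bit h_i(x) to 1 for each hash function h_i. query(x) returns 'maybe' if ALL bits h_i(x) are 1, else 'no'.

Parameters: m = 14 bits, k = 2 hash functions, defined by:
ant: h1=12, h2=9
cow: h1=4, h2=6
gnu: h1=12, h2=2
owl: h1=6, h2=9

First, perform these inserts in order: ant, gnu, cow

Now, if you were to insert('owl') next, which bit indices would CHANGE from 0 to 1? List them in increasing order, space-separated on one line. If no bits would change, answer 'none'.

Answer: none

Derivation:
Start: bits=00000000000000
After insert 'ant': sets bits 9 12 -> bits=00000000010010
After insert 'gnu': sets bits 2 12 -> bits=00100000010010
After insert 'cow': sets bits 4 6 -> bits=00101010010010
insert 'owl' would touch bits 6 9; currently bit6=1, bit9=1
Bits that are 0 among those (would change 0->1): none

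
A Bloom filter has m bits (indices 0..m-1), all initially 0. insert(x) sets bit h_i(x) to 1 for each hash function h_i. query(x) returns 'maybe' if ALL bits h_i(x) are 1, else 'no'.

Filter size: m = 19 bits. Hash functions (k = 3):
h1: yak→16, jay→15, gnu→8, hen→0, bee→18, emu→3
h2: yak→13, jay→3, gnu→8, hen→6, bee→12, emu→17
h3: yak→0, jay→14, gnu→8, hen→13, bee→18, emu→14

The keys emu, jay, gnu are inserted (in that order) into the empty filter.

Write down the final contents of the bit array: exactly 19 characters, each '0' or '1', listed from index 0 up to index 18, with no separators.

Answer: 0001000010000011010

Derivation:
Start: bits=0000000000000000000
After insert 'emu': sets bits 3 14 17 -> bits=0001000000000010010
After insert 'jay': sets bits 3 14 15 -> bits=0001000000000011010
After insert 'gnu': sets bits 8 -> bits=0001000010000011010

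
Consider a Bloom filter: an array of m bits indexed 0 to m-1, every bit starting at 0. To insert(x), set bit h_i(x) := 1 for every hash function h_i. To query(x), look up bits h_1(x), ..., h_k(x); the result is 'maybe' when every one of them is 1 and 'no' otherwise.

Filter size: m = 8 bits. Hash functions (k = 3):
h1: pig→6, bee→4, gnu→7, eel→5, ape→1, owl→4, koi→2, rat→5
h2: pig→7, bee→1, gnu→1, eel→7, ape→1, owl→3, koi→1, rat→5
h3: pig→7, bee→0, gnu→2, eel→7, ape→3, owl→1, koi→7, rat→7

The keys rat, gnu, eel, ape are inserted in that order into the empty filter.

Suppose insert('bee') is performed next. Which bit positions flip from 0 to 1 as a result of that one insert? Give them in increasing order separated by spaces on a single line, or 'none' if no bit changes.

Start: bits=00000000
After insert 'rat': sets bits 5 7 -> bits=00000101
After insert 'gnu': sets bits 1 2 7 -> bits=01100101
After insert 'eel': sets bits 5 7 -> bits=01100101
After insert 'ape': sets bits 1 3 -> bits=01110101
insert 'bee' would touch bits 0 1 4; currently bit0=0, bit1=1, bit4=0
Bits that are 0 among those (would change 0->1): 0 4

Answer: 0 4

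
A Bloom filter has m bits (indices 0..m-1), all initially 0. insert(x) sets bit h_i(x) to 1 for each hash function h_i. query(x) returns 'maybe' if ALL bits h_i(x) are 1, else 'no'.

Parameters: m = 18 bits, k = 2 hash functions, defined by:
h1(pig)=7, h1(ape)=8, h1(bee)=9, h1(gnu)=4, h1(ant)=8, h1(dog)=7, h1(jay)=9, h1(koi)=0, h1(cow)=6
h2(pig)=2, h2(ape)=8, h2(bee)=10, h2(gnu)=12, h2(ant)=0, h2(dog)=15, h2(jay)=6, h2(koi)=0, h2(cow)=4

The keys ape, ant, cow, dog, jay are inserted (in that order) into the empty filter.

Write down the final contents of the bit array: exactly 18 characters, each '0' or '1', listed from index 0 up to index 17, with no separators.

Start: bits=000000000000000000
After insert 'ape': sets bits 8 -> bits=000000001000000000
After insert 'ant': sets bits 0 8 -> bits=100000001000000000
After insert 'cow': sets bits 4 6 -> bits=100010101000000000
After insert 'dog': sets bits 7 15 -> bits=100010111000000100
After insert 'jay': sets bits 6 9 -> bits=100010111100000100

Answer: 100010111100000100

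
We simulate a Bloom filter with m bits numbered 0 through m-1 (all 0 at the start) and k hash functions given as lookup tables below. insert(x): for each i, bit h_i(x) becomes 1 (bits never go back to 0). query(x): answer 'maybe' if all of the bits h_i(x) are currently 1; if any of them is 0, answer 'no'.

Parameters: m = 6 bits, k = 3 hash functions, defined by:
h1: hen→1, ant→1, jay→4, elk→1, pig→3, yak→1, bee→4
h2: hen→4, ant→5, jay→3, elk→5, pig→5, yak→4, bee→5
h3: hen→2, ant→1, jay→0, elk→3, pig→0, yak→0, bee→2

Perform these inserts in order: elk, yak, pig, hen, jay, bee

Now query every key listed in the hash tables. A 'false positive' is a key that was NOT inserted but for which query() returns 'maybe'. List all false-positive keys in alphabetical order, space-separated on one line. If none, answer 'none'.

Start: bits=000000
After insert 'elk': sets bits 1 3 5 -> bits=010101
After insert 'yak': sets bits 0 1 4 -> bits=110111
After insert 'pig': sets bits 0 3 5 -> bits=110111
After insert 'hen': sets bits 1 2 4 -> bits=111111
After insert 'jay': sets bits 0 3 4 -> bits=111111
After insert 'bee': sets bits 2 4 5 -> bits=111111
Not inserted: ant — query each against bits=111111:
query ant: checks bit1=1, bit5=1 (all 1) -> maybe => FALSE POSITIVE
False positives (alphabetical): ant

Answer: ant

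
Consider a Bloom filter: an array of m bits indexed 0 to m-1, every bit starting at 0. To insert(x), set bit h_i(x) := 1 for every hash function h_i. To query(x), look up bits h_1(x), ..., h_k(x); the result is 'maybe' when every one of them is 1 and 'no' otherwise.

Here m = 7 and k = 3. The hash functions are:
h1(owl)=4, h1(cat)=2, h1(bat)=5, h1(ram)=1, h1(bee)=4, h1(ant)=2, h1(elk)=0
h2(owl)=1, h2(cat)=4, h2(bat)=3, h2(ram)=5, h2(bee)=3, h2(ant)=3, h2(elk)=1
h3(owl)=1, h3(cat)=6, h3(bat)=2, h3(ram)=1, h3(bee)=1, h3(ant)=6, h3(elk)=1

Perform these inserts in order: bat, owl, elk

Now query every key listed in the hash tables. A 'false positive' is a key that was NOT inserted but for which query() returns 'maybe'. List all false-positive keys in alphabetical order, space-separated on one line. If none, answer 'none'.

Start: bits=0000000
After insert 'bat': sets bits 2 3 5 -> bits=0011010
After insert 'owl': sets bits 1 4 -> bits=0111110
After insert 'elk': sets bits 0 1 -> bits=1111110
Not inserted: ant bee cat ram — query each against bits=1111110:
query ant: checks bit2=1, bit3=1, bit6=0 (has a 0) -> no => not a false positive
query bee: checks bit1=1, bit3=1, bit4=1 (all 1) -> maybe => FALSE POSITIVE
query cat: checks bit2=1, bit4=1, bit6=0 (has a 0) -> no => not a false positive
query ram: checks bit1=1, bit5=1 (all 1) -> maybe => FALSE POSITIVE
False positives (alphabetical): bee ram

Answer: bee ram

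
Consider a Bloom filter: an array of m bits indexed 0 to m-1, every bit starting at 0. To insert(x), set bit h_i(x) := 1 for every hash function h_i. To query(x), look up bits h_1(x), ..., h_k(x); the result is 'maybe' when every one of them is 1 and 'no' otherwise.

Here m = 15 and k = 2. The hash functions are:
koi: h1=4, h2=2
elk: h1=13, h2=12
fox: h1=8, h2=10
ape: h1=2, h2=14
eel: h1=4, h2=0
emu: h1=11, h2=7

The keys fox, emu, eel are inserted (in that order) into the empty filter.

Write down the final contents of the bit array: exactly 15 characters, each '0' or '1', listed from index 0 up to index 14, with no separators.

Start: bits=000000000000000
After insert 'fox': sets bits 8 10 -> bits=000000001010000
After insert 'emu': sets bits 7 11 -> bits=000000011011000
After insert 'eel': sets bits 0 4 -> bits=100010011011000

Answer: 100010011011000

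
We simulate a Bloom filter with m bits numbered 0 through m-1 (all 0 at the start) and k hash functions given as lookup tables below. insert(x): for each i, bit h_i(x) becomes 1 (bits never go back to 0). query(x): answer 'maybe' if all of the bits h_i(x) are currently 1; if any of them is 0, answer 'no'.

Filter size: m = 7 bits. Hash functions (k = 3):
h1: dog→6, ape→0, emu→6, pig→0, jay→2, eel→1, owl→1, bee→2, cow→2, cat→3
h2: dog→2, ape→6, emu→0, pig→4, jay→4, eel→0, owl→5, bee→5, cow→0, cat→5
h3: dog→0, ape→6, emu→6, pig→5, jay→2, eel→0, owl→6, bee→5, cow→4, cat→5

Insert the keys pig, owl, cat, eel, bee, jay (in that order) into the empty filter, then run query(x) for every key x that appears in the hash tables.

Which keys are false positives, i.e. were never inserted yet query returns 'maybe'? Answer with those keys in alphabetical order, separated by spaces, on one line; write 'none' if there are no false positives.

Start: bits=0000000
After insert 'pig': sets bits 0 4 5 -> bits=1000110
After insert 'owl': sets bits 1 5 6 -> bits=1100111
After insert 'cat': sets bits 3 5 -> bits=1101111
After insert 'eel': sets bits 0 1 -> bits=1101111
After insert 'bee': sets bits 2 5 -> bits=1111111
After insert 'jay': sets bits 2 4 -> bits=1111111
Not inserted: ape cow dog emu — query each against bits=1111111:
query ape: checks bit0=1, bit6=1 (all 1) -> maybe => FALSE POSITIVE
query cow: checks bit0=1, bit2=1, bit4=1 (all 1) -> maybe => FALSE POSITIVE
query dog: checks bit0=1, bit2=1, bit6=1 (all 1) -> maybe => FALSE POSITIVE
query emu: checks bit0=1, bit6=1 (all 1) -> maybe => FALSE POSITIVE
False positives (alphabetical): ape cow dog emu

Answer: ape cow dog emu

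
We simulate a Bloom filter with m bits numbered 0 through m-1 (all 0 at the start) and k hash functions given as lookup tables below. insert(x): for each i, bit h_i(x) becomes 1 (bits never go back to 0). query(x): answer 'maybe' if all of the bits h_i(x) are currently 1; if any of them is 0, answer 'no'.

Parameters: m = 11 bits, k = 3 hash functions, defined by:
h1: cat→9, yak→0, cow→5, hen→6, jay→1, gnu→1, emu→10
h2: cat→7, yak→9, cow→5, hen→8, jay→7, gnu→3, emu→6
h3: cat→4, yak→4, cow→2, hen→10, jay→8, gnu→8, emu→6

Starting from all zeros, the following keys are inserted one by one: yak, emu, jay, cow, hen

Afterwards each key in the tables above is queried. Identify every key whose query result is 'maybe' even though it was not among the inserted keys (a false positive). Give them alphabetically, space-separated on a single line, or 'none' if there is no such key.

Start: bits=00000000000
After insert 'yak': sets bits 0 4 9 -> bits=10001000010
After insert 'emu': sets bits 6 10 -> bits=10001010011
After insert 'jay': sets bits 1 7 8 -> bits=11001011111
After insert 'cow': sets bits 2 5 -> bits=11101111111
After insert 'hen': sets bits 6 8 10 -> bits=11101111111
Not inserted: cat gnu — query each against bits=11101111111:
query cat: checks bit4=1, bit7=1, bit9=1 (all 1) -> maybe => FALSE POSITIVE
query gnu: checks bit1=1, bit3=0, bit8=1 (has a 0) -> no => not a false positive
False positives (alphabetical): cat

Answer: cat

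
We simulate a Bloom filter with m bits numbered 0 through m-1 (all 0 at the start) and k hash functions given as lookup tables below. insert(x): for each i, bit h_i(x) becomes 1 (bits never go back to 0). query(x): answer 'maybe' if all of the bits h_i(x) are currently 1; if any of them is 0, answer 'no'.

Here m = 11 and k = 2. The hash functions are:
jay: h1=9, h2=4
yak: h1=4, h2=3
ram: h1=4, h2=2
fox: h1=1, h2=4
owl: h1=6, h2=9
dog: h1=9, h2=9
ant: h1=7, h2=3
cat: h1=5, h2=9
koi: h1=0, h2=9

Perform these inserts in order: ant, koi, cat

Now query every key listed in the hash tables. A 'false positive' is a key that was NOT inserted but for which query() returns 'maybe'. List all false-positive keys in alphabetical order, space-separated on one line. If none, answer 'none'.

Start: bits=00000000000
After insert 'ant': sets bits 3 7 -> bits=00010001000
After insert 'koi': sets bits 0 9 -> bits=10010001010
After insert 'cat': sets bits 5 9 -> bits=10010101010
Not inserted: dog fox jay owl ram yak — query each against bits=10010101010:
query dog: checks bit9=1 (all 1) -> maybe => FALSE POSITIVE
query fox: checks bit1=0, bit4=0 (has a 0) -> no => not a false positive
query jay: checks bit4=0, bit9=1 (has a 0) -> no => not a false positive
query owl: checks bit6=0, bit9=1 (has a 0) -> no => not a false positive
query ram: checks bit2=0, bit4=0 (has a 0) -> no => not a false positive
query yak: checks bit3=1, bit4=0 (has a 0) -> no => not a false positive
False positives (alphabetical): dog

Answer: dog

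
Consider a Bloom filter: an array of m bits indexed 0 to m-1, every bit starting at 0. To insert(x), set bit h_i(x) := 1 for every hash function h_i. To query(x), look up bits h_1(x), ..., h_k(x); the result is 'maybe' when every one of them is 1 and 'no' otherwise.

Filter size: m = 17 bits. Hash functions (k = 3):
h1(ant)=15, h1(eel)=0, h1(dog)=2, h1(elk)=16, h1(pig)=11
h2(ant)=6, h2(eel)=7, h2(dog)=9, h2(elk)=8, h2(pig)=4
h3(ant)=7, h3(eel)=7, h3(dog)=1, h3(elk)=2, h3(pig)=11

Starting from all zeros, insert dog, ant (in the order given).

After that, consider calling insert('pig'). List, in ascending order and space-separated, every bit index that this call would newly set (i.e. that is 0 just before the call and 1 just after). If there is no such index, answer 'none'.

Answer: 4 11

Derivation:
Start: bits=00000000000000000
After insert 'dog': sets bits 1 2 9 -> bits=01100000010000000
After insert 'ant': sets bits 6 7 15 -> bits=01100011010000010
insert 'pig' would touch bits 4 11; currently bit4=0, bit11=0
Bits that are 0 among those (would change 0->1): 4 11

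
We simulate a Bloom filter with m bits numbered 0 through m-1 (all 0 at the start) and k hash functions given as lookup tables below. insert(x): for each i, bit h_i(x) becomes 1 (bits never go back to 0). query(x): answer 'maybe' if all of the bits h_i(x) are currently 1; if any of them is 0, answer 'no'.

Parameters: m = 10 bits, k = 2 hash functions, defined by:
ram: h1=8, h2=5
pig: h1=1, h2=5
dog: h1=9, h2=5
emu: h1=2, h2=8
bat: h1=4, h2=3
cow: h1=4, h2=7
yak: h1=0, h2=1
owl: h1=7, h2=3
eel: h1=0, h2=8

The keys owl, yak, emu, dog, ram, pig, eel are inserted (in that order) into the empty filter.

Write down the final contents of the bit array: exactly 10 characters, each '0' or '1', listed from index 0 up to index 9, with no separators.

Answer: 1111010111

Derivation:
Start: bits=0000000000
After insert 'owl': sets bits 3 7 -> bits=0001000100
After insert 'yak': sets bits 0 1 -> bits=1101000100
After insert 'emu': sets bits 2 8 -> bits=1111000110
After insert 'dog': sets bits 5 9 -> bits=1111010111
After insert 'ram': sets bits 5 8 -> bits=1111010111
After insert 'pig': sets bits 1 5 -> bits=1111010111
After insert 'eel': sets bits 0 8 -> bits=1111010111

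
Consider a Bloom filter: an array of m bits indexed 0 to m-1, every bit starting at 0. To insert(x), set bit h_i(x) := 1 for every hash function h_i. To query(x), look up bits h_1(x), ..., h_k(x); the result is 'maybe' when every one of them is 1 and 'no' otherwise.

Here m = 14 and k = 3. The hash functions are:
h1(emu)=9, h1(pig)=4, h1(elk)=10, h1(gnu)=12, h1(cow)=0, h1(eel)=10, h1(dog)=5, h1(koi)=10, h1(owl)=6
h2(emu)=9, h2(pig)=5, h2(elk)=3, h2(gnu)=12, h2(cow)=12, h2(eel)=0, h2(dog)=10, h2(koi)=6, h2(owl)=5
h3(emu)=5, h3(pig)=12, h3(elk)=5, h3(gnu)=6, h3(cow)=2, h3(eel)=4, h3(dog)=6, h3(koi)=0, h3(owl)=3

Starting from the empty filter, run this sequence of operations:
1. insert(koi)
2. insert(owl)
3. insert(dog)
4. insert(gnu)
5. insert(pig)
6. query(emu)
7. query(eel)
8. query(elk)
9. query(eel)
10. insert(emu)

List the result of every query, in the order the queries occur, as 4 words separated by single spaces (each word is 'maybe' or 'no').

Answer: no maybe maybe maybe

Derivation:
Start: bits=00000000000000
Op 1: insert koi -> sets bits 0 6 10 -> bits=10000010001000
Op 2: insert owl -> sets bits 3 5 6 -> bits=10010110001000
Op 3: insert dog -> sets bits 5 6 10 -> bits=10010110001000
Op 4: insert gnu -> sets bits 6 12 -> bits=10010110001010
Op 5: insert pig -> sets bits 4 5 12 -> bits=10011110001010
Op 6: query emu -> checks bit5=1, bit9=0 (has a 0) -> no
Op 7: query eel -> checks bit0=1, bit4=1, bit10=1 (all 1) -> maybe
Op 8: query elk -> checks bit3=1, bit5=1, bit10=1 (all 1) -> maybe
Op 9: query eel -> checks bit0=1, bit4=1, bit10=1 (all 1) -> maybe
Op 10: insert emu -> sets bits 5 9 -> bits=10011110011010
Query results in order: no maybe maybe maybe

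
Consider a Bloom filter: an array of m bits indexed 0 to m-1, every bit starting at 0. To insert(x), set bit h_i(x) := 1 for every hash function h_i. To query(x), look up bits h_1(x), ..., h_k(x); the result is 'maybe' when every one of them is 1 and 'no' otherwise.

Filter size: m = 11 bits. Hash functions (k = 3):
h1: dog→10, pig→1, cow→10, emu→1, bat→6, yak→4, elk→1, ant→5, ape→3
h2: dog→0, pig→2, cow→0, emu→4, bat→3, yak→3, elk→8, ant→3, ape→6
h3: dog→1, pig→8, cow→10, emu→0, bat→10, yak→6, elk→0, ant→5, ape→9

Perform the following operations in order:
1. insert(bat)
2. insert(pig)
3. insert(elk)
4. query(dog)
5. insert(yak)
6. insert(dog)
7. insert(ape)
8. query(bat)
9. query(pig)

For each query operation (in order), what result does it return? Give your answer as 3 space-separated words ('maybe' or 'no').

Start: bits=00000000000
Op 1: insert bat -> sets bits 3 6 10 -> bits=00010010001
Op 2: insert pig -> sets bits 1 2 8 -> bits=01110010101
Op 3: insert elk -> sets bits 0 1 8 -> bits=11110010101
Op 4: query dog -> checks bit0=1, bit1=1, bit10=1 (all 1) -> maybe
Op 5: insert yak -> sets bits 3 4 6 -> bits=11111010101
Op 6: insert dog -> sets bits 0 1 10 -> bits=11111010101
Op 7: insert ape -> sets bits 3 6 9 -> bits=11111010111
Op 8: query bat -> checks bit3=1, bit6=1, bit10=1 (all 1) -> maybe
Op 9: query pig -> checks bit1=1, bit2=1, bit8=1 (all 1) -> maybe
Query results in order: maybe maybe maybe

Answer: maybe maybe maybe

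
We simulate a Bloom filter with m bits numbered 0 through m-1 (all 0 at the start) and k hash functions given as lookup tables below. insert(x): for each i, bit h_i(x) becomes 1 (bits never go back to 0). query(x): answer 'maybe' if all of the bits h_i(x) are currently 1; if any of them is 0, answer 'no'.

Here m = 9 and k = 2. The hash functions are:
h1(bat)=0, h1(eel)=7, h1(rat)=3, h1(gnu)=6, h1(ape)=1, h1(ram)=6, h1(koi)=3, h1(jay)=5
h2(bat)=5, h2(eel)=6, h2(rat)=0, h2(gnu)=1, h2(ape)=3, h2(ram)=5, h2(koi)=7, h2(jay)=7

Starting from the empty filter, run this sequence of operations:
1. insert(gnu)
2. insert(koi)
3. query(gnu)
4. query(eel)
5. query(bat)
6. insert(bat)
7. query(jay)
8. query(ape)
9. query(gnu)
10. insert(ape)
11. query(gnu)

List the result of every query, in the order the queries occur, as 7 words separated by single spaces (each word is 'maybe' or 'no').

Start: bits=000000000
Op 1: insert gnu -> sets bits 1 6 -> bits=010000100
Op 2: insert koi -> sets bits 3 7 -> bits=010100110
Op 3: query gnu -> checks bit1=1, bit6=1 (all 1) -> maybe
Op 4: query eel -> checks bit6=1, bit7=1 (all 1) -> maybe
Op 5: query bat -> checks bit0=0, bit5=0 (has a 0) -> no
Op 6: insert bat -> sets bits 0 5 -> bits=110101110
Op 7: query jay -> checks bit5=1, bit7=1 (all 1) -> maybe
Op 8: query ape -> checks bit1=1, bit3=1 (all 1) -> maybe
Op 9: query gnu -> checks bit1=1, bit6=1 (all 1) -> maybe
Op 10: insert ape -> sets bits 1 3 -> bits=110101110
Op 11: query gnu -> checks bit1=1, bit6=1 (all 1) -> maybe
Query results in order: maybe maybe no maybe maybe maybe maybe

Answer: maybe maybe no maybe maybe maybe maybe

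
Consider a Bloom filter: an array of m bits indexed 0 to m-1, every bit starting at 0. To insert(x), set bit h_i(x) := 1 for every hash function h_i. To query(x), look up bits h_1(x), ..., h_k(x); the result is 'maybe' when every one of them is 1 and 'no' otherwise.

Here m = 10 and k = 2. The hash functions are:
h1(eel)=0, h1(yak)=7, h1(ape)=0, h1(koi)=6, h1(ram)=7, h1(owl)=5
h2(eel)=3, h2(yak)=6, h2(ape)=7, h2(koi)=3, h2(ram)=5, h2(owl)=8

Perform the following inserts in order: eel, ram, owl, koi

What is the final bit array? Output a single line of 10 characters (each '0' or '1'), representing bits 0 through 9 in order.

Answer: 1001011110

Derivation:
Start: bits=0000000000
After insert 'eel': sets bits 0 3 -> bits=1001000000
After insert 'ram': sets bits 5 7 -> bits=1001010100
After insert 'owl': sets bits 5 8 -> bits=1001010110
After insert 'koi': sets bits 3 6 -> bits=1001011110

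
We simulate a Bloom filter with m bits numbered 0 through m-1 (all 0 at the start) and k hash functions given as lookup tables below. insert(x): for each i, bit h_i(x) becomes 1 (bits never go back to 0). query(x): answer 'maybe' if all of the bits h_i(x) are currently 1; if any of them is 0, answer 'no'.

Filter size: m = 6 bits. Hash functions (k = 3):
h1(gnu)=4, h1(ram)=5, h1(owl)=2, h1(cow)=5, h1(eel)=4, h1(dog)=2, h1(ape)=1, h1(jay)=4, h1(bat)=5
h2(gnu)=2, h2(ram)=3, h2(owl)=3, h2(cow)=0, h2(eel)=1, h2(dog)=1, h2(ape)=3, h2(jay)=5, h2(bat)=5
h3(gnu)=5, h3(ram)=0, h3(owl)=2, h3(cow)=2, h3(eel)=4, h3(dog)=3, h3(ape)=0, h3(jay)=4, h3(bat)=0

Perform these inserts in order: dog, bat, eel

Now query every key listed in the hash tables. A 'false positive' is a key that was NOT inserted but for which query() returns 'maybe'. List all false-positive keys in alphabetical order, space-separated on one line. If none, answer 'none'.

Answer: ape cow gnu jay owl ram

Derivation:
Start: bits=000000
After insert 'dog': sets bits 1 2 3 -> bits=011100
After insert 'bat': sets bits 0 5 -> bits=111101
After insert 'eel': sets bits 1 4 -> bits=111111
Not inserted: ape cow gnu jay owl ram — query each against bits=111111:
query ape: checks bit0=1, bit1=1, bit3=1 (all 1) -> maybe => FALSE POSITIVE
query cow: checks bit0=1, bit2=1, bit5=1 (all 1) -> maybe => FALSE POSITIVE
query gnu: checks bit2=1, bit4=1, bit5=1 (all 1) -> maybe => FALSE POSITIVE
query jay: checks bit4=1, bit5=1 (all 1) -> maybe => FALSE POSITIVE
query owl: checks bit2=1, bit3=1 (all 1) -> maybe => FALSE POSITIVE
query ram: checks bit0=1, bit3=1, bit5=1 (all 1) -> maybe => FALSE POSITIVE
False positives (alphabetical): ape cow gnu jay owl ram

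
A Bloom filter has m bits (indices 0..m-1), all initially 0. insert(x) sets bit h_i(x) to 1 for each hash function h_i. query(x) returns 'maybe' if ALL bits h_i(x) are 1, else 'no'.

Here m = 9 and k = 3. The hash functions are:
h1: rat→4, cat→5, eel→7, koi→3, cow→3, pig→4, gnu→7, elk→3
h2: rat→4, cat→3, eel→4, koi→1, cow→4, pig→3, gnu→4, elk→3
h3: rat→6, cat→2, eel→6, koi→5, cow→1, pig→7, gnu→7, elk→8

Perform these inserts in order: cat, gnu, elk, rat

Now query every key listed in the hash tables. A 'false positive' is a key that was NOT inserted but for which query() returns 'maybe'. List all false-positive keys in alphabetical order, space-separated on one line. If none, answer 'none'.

Start: bits=000000000
After insert 'cat': sets bits 2 3 5 -> bits=001101000
After insert 'gnu': sets bits 4 7 -> bits=001111010
After insert 'elk': sets bits 3 8 -> bits=001111011
After insert 'rat': sets bits 4 6 -> bits=001111111
Not inserted: cow eel koi pig — query each against bits=001111111:
query cow: checks bit1=0, bit3=1, bit4=1 (has a 0) -> no => not a false positive
query eel: checks bit4=1, bit6=1, bit7=1 (all 1) -> maybe => FALSE POSITIVE
query koi: checks bit1=0, bit3=1, bit5=1 (has a 0) -> no => not a false positive
query pig: checks bit3=1, bit4=1, bit7=1 (all 1) -> maybe => FALSE POSITIVE
False positives (alphabetical): eel pig

Answer: eel pig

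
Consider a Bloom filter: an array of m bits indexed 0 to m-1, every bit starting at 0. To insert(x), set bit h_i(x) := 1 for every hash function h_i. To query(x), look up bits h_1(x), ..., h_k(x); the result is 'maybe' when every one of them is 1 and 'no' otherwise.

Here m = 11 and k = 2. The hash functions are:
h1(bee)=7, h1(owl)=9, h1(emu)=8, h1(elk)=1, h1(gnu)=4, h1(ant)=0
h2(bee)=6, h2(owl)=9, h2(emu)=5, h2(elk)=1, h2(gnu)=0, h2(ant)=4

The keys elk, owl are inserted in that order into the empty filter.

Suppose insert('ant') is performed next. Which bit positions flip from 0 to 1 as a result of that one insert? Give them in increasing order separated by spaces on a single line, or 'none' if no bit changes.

Answer: 0 4

Derivation:
Start: bits=00000000000
After insert 'elk': sets bits 1 -> bits=01000000000
After insert 'owl': sets bits 9 -> bits=01000000010
insert 'ant' would touch bits 0 4; currently bit0=0, bit4=0
Bits that are 0 among those (would change 0->1): 0 4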